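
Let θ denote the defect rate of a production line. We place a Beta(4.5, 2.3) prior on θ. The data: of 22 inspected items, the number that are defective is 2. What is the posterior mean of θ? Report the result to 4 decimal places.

Observing 2 successes and 20 failures updates Beta(4.5, 2.3) by adding the success and failure counts to the two shape parameters: α = 4.5+2 = 6.5, β = 2.3+20 = 22.3.
Posterior mean = α/(α+β) = 6.5/28.8 = 0.2257.

Posterior mean ≈ 0.2257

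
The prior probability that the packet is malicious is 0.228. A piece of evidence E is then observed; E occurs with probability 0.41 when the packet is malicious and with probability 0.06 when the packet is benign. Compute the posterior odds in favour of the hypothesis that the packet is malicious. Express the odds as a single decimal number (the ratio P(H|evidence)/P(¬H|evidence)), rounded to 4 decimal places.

Prior odds = 0.228/(1−0.228) = 0.29534. In log-odds, ln(0.29534) = -1.2196.
Add log likelihood ratio: ln(6.8333) = 1.9218.
Posterior log-odds = 0.70217, so posterior odds = exp(0.70217) = 2.0181.

Posterior odds ≈ 2.0181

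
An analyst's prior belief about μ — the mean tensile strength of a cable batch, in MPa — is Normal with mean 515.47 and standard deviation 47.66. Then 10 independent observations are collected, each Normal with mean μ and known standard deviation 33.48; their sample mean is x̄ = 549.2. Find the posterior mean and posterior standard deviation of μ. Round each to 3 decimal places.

Prior precision 1/τ₀² = 1/47.66² = 0.00044024; data precision n/σ² = 10/33.48² = 0.00892132.
Posterior precision = 0.00044024 + 0.00892132 = 0.00936156, giving posterior SD = 1/√0.00936156 = 10.335.
Posterior mean = (0.00044024·515.47 + 0.00892132·549.2) / 0.00936156 = 547.614.

Posterior mean ≈ 547.614; posterior SD ≈ 10.335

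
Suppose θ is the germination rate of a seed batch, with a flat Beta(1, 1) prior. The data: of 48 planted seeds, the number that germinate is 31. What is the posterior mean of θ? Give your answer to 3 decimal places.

The binomial likelihood is conjugate to the Beta prior: with 31 successes and 17 failures, the posterior is Beta(1+31, 1+17) = Beta(32, 18).
Posterior mean = α/(α+β) = 32/50 = 0.640.

Posterior mean ≈ 0.640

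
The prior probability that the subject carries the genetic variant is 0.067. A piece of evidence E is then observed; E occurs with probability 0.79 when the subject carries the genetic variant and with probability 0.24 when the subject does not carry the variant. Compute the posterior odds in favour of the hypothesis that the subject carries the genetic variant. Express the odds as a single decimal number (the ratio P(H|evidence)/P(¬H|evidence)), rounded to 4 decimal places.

Posterior odds ≈ 0.2364

Prior odds = 0.067/(1−0.067) = 0.071811.
Likelihood ratio for E = 0.79/0.24 = 3.2917.
Posterior odds = prior odds × LR = 0.23638.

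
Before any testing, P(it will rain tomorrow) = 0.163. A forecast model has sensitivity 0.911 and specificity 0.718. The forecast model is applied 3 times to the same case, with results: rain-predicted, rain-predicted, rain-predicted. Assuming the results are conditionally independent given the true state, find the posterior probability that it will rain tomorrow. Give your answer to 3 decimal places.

Let H be the event that it will rain tomorrow; start with P(H) = 0.163. P('rain-predicted'|H) = 0.911, P('rain-predicted'|¬H) = 0.282.
Update on result 1 ('rain-predicted'): P(H) ← 0.911·0.1630 / (0.911·0.1630 + 0.282·0.8370) = 0.14849/0.38453 = 0.3862.
Update on result 2 ('rain-predicted'): P(H) ← 0.911·0.3862 / (0.911·0.3862 + 0.282·0.6138) = 0.35180/0.52490 = 0.6702.
Update on result 3 ('rain-predicted'): P(H) ← 0.911·0.6702 / (0.911·0.6702 + 0.282·0.3298) = 0.61057/0.70357 = 0.8678.

Posterior P(H) ≈ 0.868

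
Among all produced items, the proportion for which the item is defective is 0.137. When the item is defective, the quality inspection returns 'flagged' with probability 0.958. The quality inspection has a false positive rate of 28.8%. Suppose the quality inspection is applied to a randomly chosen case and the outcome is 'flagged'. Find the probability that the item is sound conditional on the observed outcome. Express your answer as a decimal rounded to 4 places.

Let H be the event that the item is defective. P(H) = 0.137, so P(¬H) = 0.863. With E the 'flagged' result, P(E|H) = 0.958 and P(E|¬H) = 0.288.
P(E) = 0.958·0.137 + 0.288·0.863 = 0.13125 + 0.24854 = 0.37979.
By Bayes' theorem, P(H|E) = 0.13125 / 0.37979 = 0.3456. Hence P(¬H|E) = 1 − 0.3456 = 0.6544.

P(¬H | E) ≈ 0.6544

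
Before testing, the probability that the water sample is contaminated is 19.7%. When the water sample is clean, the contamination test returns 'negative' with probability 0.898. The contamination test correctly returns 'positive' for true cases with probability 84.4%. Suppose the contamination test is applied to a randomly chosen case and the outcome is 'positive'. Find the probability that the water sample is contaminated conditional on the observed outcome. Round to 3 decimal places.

Write H for 'the water sample is contaminated'. Prior odds H:¬H = 0.197/0.803 = 0.24533. For the 'positive' outcome, the likelihood ratio is 0.844/0.102 = 8.2745.
Posterior odds = 0.24533 × 8.2745 = 2.0300, so P(H|E) = 2.0300/(1+2.0300) = 0.670.

P(H | E) ≈ 0.670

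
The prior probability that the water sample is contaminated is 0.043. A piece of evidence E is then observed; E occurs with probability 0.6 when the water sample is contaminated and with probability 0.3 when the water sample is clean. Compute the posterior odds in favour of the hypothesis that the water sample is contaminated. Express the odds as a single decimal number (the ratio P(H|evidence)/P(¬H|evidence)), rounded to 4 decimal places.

Prior odds = 0.043/(1−0.043) = 0.044932. In log-odds, ln(0.044932) = -3.1026.
Add log likelihood ratio: ln(2.0000) = 0.69315.
Posterior log-odds = -2.4095, so posterior odds = exp(-2.4095) = 0.089864.

Posterior odds ≈ 0.0899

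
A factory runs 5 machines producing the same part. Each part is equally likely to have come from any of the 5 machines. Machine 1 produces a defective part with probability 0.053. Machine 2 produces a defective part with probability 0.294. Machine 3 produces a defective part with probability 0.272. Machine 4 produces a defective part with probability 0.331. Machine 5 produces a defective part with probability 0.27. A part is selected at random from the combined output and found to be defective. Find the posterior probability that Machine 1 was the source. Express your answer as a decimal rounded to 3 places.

Posterior probability ≈ 0.043

P(defective|M1) = 0.053; P(defective|M2) = 0.294; P(defective|M3) = 0.272; P(defective|M4) = 0.331; P(defective|M5) = 0.27.
Prior × likelihood for each source: 0.2·0.053=0.01060, 0.2·0.294=0.05880, 0.2·0.272=0.05440, 0.2·0.331=0.06620, 0.2·0.27=0.05400. Summing gives P(defective) = 0.24400.
P(Machine 1 | defective) = 0.01060 / 0.24400 = 0.043.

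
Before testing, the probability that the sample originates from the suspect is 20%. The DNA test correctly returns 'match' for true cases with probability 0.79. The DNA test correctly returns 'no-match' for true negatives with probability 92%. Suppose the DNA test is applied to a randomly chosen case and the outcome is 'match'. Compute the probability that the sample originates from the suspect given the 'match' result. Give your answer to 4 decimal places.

Let H be the event that the sample originates from the suspect. P(H) = 0.2, so P(¬H) = 0.8. With E the 'match' result, P(E|H) = 0.79 and P(E|¬H) = 0.08.
P(E) = 0.79·0.2 + 0.08·0.8 = 0.15800 + 0.064000 = 0.22200.
By Bayes' theorem, P(H|E) = 0.15800 / 0.22200 = 0.7117.

P(H | E) ≈ 0.7117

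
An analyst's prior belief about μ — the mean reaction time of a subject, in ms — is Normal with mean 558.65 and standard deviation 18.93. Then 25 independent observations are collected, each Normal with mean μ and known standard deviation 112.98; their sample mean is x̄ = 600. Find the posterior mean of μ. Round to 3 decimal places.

Prior precision 1/τ₀² = 1/18.93² = 0.00279061; data precision n/σ² = 25/112.98² = 0.00195856.
Posterior precision = 0.00279061 + 0.00195856 = 0.00474917.
Posterior mean = (0.00279061·558.65 + 0.00195856·600) / 0.00474917 = 575.703.

Posterior mean ≈ 575.703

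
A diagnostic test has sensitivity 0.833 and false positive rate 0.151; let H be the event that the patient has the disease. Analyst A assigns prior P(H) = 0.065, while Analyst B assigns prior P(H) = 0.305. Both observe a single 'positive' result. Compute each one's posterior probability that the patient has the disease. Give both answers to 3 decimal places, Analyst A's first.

P('+'|H) = 0.833, P('+'|¬H) = 0.151.
Analyst A: numerator 0.833·0.065 = 0.054145; evidence = 0.054145+0.151·0.935 = 0.19533; posterior = 0.277.
Analyst B: numerator 0.833·0.305 = 0.25406; evidence = 0.25406+0.151·0.695 = 0.35901; posterior = 0.708.

Analyst A: 0.277; Analyst B: 0.708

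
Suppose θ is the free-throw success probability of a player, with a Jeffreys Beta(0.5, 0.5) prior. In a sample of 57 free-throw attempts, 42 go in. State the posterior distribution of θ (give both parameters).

Posterior: Beta(42.5, 15.5)

The binomial likelihood is conjugate to the Beta prior: with 42 successes and 15 failures, the posterior is Beta(0.5+42, 0.5+15) = Beta(42.5, 15.5).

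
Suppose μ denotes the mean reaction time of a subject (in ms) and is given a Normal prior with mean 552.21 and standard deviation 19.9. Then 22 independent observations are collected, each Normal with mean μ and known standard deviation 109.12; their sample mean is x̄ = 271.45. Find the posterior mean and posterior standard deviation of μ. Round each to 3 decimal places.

Posterior mean ≈ 433.582; posterior SD ≈ 15.122

Prior precision 1/τ₀² = 1/19.9² = 0.00252519; data precision n/σ² = 22/109.12² = 0.00184763.
Posterior precision = 0.00252519 + 0.00184763 = 0.00437281, giving posterior SD = 1/√0.00437281 = 15.122.
Posterior mean = (0.00252519·552.21 + 0.00184763·271.45) / 0.00437281 = 433.582.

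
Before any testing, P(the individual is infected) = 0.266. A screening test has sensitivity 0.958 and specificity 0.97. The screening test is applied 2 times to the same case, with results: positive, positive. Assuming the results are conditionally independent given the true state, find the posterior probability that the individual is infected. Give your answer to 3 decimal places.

With H the event that the individual is infected, the joint likelihood of the observed sequence is P(data|H) = 0.958·0.958 = 0.91776 and P(data|¬H) = 0.03·0.03 = 0.00090000.
Bayes: P(H|data) = 0.266·0.91776 / (0.266·0.91776 + 0.734·0.00090000) = 0.24413/0.24479 = 0.9973.

Posterior P(H) ≈ 0.997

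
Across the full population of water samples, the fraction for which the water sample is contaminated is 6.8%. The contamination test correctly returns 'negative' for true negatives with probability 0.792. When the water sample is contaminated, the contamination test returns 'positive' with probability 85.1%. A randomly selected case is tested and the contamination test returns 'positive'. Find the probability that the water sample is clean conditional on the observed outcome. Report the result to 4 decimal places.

P(¬H | E) ≈ 0.7701

Let H be the event that the water sample is contaminated. P(H) = 0.068, so P(¬H) = 0.932. With E the 'positive' result, P(E|H) = 0.851 and P(E|¬H) = 0.208.
P(E) = 0.851·0.068 + 0.208·0.932 = 0.057868 + 0.19386 = 0.25172.
By Bayes' theorem, P(H|E) = 0.057868 / 0.25172 = 0.2299. Hence P(¬H|E) = 1 − 0.2299 = 0.7701.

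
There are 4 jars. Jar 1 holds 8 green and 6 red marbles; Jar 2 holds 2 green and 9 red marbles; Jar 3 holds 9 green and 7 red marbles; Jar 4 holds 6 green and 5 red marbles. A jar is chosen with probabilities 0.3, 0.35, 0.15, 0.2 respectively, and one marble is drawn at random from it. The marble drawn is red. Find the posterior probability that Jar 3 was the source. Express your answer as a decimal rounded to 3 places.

Posterior probability ≈ 0.115

P(red|Jar 1) = 0.4286; P(red|Jar 2) = 0.8182; P(red|Jar 3) = 0.4375; P(red|Jar 4) = 0.4545.
Prior × likelihood for each source: 0.3·0.4286=0.1286, 0.35·0.8182=0.2864, 0.15·0.4375=0.06563, 0.2·0.4545=0.09091. Summing gives P(red) = 0.57147.
P(Jar 3 | red) = 0.06563 / 0.57147 = 0.115.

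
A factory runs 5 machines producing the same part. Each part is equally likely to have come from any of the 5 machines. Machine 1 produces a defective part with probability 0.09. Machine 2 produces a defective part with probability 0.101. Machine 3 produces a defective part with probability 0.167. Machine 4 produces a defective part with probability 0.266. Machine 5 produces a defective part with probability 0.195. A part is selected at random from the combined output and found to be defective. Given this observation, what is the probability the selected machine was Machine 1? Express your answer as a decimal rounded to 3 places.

P(defective|M1) = 0.09; P(defective|M2) = 0.101; P(defective|M3) = 0.167; P(defective|M4) = 0.266; P(defective|M5) = 0.195.
Prior × likelihood for each source: 0.2·0.09=0.01800, 0.2·0.101=0.02020, 0.2·0.167=0.03340, 0.2·0.266=0.05320, 0.2·0.195=0.03900. Summing gives P(defective) = 0.16380.
P(Machine 1 | defective) = 0.01800 / 0.16380 = 0.110.

Posterior probability ≈ 0.110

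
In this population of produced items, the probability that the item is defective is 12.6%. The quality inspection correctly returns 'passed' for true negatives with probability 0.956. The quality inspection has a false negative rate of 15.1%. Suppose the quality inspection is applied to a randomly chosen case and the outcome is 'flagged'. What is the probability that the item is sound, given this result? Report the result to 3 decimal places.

Write H for 'the item is defective'. Prior odds H:¬H = 0.126/0.874 = 0.14416. For the 'flagged' outcome, the likelihood ratio is 0.849/0.044 = 19.295.
Posterior odds = 0.14416 × 19.295 = 2.7817, so P(H|E) = 2.7817/(1+2.7817) = 0.736. Then P(¬H|E) = 1 − 0.736 = 0.264.

P(¬H | E) ≈ 0.264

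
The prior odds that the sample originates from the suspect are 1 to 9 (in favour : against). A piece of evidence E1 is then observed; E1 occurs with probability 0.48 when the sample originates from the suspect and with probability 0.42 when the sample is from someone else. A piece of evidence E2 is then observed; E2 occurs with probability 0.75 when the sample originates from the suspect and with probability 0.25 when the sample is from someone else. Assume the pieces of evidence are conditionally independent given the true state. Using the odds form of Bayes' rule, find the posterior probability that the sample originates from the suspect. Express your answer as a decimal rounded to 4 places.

Prior odds = 1/9 = 0.11111. In log-odds, ln(0.11111) = -2.1972.
Add log likelihood ratios: ln(1.1429) + ln(3.0000) = 1.2321.
Posterior log-odds = -0.96508, so posterior odds = exp(-0.96508) = 0.38095. Converting, P(H|E) = 0.38095/1.3810 = 0.2759.

Posterior probability ≈ 0.2759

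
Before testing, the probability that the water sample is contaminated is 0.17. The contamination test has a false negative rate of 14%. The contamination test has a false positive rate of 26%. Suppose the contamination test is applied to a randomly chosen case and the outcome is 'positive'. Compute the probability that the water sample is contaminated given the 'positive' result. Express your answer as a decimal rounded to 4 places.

Let H be the event that the water sample is contaminated. P(H) = 0.17, so P(¬H) = 0.83. With E the 'positive' result, P(E|H) = 0.86 and P(E|¬H) = 0.26.
P(E) = 0.86·0.17 + 0.26·0.83 = 0.14620 + 0.21580 = 0.36200.
By Bayes' theorem, P(H|E) = 0.14620 / 0.36200 = 0.4039.

P(H | E) ≈ 0.4039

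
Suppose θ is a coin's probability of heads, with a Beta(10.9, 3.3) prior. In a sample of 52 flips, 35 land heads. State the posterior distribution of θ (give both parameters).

Posterior: Beta(45.9, 20.3)

The binomial likelihood is conjugate to the Beta prior: with 35 successes and 17 failures, the posterior is Beta(10.9+35, 3.3+17) = Beta(45.9, 20.3).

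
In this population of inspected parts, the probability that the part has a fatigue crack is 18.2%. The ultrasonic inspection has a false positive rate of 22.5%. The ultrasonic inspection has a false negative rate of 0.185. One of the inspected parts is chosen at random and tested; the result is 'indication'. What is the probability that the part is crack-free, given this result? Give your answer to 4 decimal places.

Let H be the event that the part has a fatigue crack. P(H) = 0.182, so P(¬H) = 0.818. With E the 'indication' result, P(E|H) = 0.815 and P(E|¬H) = 0.225.
P(E) = 0.815·0.182 + 0.225·0.818 = 0.14833 + 0.18405 = 0.33238.
By Bayes' theorem, P(H|E) = 0.14833 / 0.33238 = 0.4463. Hence P(¬H|E) = 1 − 0.4463 = 0.5537.

P(¬H | E) ≈ 0.5537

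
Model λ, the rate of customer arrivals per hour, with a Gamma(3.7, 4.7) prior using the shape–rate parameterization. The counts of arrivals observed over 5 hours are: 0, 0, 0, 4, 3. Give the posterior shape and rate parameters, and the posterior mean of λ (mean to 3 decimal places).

Posterior: Gamma(shape=10.7, rate=9.7); mean ≈ 1.103

The Poisson likelihood adds the total count to the shape and the number of exposure periods to the rate. Here ∑xᵢ = 7 and n = 5, so shape 3.7→10.7 and rate 4.7→9.7.
Posterior mean = shape/rate = 10.7/9.7 = 1.103.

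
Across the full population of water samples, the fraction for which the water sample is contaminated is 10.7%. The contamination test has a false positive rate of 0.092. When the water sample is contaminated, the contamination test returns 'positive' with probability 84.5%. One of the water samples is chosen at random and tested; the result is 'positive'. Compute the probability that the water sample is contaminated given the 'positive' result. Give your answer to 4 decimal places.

P(H | E) ≈ 0.5239

Let H be the event that the water sample is contaminated. P(H) = 0.107, so P(¬H) = 0.893. With E the 'positive' result, P(E|H) = 0.845 and P(E|¬H) = 0.092.
P(E) = 0.845·0.107 + 0.092·0.893 = 0.090415 + 0.082156 = 0.17257.
By Bayes' theorem, P(H|E) = 0.090415 / 0.17257 = 0.5239.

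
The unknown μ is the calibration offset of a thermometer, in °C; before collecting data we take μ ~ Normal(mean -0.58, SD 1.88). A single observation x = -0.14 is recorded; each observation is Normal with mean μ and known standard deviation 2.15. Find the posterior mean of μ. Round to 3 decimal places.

With known σ, the Normal prior is conjugate. Weight on the data is w = (n/σ²)/(n/σ² + 1/τ₀²) = 0.216333/(0.216333+0.282933) = 0.43330.
Posterior mean = w·x̄ + (1−w)·μ₀ = 0.43330·-0.14 + 0.56670·-0.58 = -0.389.

Posterior mean ≈ -0.389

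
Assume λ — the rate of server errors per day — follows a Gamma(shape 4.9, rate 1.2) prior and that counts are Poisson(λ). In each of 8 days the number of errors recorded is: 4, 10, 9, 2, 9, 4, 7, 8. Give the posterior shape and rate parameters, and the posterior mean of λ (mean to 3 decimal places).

The Poisson likelihood adds the total count to the shape and the number of exposure periods to the rate. Here ∑xᵢ = 53 and n = 8, so shape 4.9→57.9 and rate 1.2→9.2.
Posterior mean = shape/rate = 57.9/9.2 = 6.293.

Posterior: Gamma(shape=57.9, rate=9.2); mean ≈ 6.293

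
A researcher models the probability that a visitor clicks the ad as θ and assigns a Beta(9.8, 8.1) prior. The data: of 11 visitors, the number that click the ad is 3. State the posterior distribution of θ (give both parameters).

The binomial likelihood is conjugate to the Beta prior: with 3 successes and 8 failures, the posterior is Beta(9.8+3, 8.1+8) = Beta(12.8, 16.1).

Posterior: Beta(12.8, 16.1)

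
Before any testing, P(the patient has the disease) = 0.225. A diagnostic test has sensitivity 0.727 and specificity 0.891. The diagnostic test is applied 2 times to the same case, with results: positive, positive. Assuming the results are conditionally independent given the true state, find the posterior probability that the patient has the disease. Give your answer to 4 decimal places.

Let H be the event that the patient has the disease; start with P(H) = 0.225. P('positive'|H) = 0.727, P('positive'|¬H) = 0.109.
Update on result 1 ('positive'): P(H) ← 0.727·0.2250 / (0.727·0.2250 + 0.109·0.7750) = 0.16357/0.24805 = 0.6594.
Update on result 2 ('positive'): P(H) ← 0.727·0.6594 / (0.727·0.6594 + 0.109·0.3406) = 0.47942/0.51654 = 0.9281.

Posterior P(H) ≈ 0.9281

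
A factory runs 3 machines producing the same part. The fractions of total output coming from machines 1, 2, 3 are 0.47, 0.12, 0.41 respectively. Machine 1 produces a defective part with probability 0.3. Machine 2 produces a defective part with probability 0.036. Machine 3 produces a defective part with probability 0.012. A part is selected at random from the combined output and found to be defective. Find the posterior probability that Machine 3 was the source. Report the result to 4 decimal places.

Posterior probability ≈ 0.0327

Tabulate prior·likelihood by source: [1] prior 0.47, lik 0.3, product 0.1410; [2] prior 0.12, lik 0.036, product 0.004320; [3] prior 0.41, lik 0.012, product 0.004920.
Normalizing constant = 0.15024; the posterior for Machine 3 is its product over the sum, 0.004920/0.15024 = 0.0327.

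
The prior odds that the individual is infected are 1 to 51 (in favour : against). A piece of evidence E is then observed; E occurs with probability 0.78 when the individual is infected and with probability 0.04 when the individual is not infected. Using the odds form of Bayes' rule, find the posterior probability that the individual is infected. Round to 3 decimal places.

Prior odds = 1/51 = 0.019608.
Likelihood ratio for E = 0.78/0.04 = 19.500.
Posterior odds = prior odds × LR = 0.38235.
Posterior probability = odds/(1+odds) = 0.38235/1.3824 = 0.277.

Posterior probability ≈ 0.277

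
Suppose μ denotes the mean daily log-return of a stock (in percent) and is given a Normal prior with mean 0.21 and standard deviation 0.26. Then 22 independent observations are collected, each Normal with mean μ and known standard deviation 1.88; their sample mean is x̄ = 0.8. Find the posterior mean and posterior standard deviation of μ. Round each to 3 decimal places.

Prior precision 1/τ₀² = 1/0.26² = 14.7929; data precision n/σ² = 22/1.88² = 6.22454.
Posterior precision = 14.7929 + 6.22454 = 21.0174, giving posterior SD = 1/√21.0174 = 0.218.
Posterior mean = (14.7929·0.21 + 6.22454·0.8) / 21.0174 = 0.385.

Posterior mean ≈ 0.385; posterior SD ≈ 0.218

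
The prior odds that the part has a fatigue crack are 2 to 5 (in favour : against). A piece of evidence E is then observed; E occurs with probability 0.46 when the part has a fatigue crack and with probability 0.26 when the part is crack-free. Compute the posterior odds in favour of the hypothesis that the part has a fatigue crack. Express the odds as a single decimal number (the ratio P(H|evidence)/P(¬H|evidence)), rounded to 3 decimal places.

Posterior odds ≈ 0.708

Prior odds = 2/5 = 0.40000. In log-odds, ln(0.40000) = -0.91629.
Add log likelihood ratio: ln(1.7692) = 0.57054.
Posterior log-odds = -0.34575, so posterior odds = exp(-0.34575) = 0.70769.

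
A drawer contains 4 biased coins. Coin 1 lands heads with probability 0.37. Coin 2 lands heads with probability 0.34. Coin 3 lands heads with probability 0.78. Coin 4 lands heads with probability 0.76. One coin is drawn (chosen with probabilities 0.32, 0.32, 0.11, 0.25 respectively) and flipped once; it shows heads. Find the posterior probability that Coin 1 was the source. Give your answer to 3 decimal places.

Posterior probability ≈ 0.235

Tabulate prior·likelihood by source: [1] prior 0.32, lik 0.37, product 0.1184; [2] prior 0.32, lik 0.34, product 0.1088; [3] prior 0.11, lik 0.78, product 0.08580; [4] prior 0.25, lik 0.76, product 0.1900.
Normalizing constant = 0.50300; the posterior for Coin 1 is its product over the sum, 0.1184/0.50300 = 0.235.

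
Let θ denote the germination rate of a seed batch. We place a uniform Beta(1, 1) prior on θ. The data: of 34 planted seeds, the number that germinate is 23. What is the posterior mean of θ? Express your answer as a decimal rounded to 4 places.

The binomial likelihood is conjugate to the Beta prior: with 23 successes and 11 failures, the posterior is Beta(1+23, 1+11) = Beta(24, 12).
Posterior mean = α/(α+β) = 24/36 = 0.6667.

Posterior mean ≈ 0.6667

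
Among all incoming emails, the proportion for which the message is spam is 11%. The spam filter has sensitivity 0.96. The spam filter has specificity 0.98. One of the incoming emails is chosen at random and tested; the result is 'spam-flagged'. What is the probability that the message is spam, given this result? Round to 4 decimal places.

P(H | E) ≈ 0.8558

Write H for 'the message is spam'. Prior odds H:¬H = 0.11/0.89 = 0.12360. For the 'spam-flagged' outcome, the likelihood ratio is 0.96/0.02 = 48.000.
Posterior odds = 0.12360 × 48.000 = 5.9326, so P(H|E) = 5.9326/(1+5.9326) = 0.8558.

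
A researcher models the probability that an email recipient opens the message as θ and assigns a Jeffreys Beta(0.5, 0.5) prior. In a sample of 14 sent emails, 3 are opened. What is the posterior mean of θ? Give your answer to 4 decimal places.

Observing 3 successes and 11 failures updates Beta(0.5, 0.5) by adding the success and failure counts to the two shape parameters: α = 0.5+3 = 3.5, β = 0.5+11 = 11.5.
E[θ | data] = 3.5/(3.5+11.5) = 0.2333.

Posterior mean ≈ 0.2333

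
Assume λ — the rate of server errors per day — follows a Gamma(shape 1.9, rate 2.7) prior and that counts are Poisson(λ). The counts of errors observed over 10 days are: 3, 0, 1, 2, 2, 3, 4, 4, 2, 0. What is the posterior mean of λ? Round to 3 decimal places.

Total count ∑xᵢ = 21 over n = 10 days.
Gamma is conjugate to the Poisson likelihood: posterior is Gamma(shape = 1.9+21 = 22.9, rate = 2.7+10 = 12.7).
Posterior mean = shape/rate = 22.9/12.7 = 1.803.

Posterior mean ≈ 1.803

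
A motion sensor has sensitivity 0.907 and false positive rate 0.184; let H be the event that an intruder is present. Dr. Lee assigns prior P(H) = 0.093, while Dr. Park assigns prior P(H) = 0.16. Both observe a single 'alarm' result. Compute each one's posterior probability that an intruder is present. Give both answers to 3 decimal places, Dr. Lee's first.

The likelihood ratio for an 'alarm' result is 0.907/0.184 = 4.9293.
Dr. Lee: prior odds 0.093/0.907 = 0.10254; posterior odds 0.50543; posterior probability 0.336.
Dr. Park: prior odds 0.16/0.84 = 0.19048; posterior odds 0.93892; posterior probability 0.484.

Dr. Lee: 0.336; Dr. Park: 0.484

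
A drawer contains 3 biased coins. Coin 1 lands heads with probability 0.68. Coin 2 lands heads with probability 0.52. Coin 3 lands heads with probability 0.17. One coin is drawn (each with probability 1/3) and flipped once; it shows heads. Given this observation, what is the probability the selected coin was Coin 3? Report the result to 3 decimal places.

Posterior probability ≈ 0.124

Tabulate prior·likelihood by source: [1] prior 0.333333, lik 0.68, product 0.2267; [2] prior 0.333333, lik 0.52, product 0.1733; [3] prior 0.333333, lik 0.17, product 0.05667.
Normalizing constant = 0.45667; the posterior for Coin 3 is its product over the sum, 0.05667/0.45667 = 0.124.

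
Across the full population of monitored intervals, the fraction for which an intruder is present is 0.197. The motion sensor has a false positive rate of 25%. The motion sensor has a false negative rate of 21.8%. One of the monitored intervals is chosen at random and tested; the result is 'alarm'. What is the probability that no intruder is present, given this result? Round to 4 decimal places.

P(¬H | E) ≈ 0.5658

Let H be the event that an intruder is present. P(H) = 0.197, so P(¬H) = 0.803. With E the 'alarm' result, P(E|H) = 0.782 and P(E|¬H) = 0.25.
P(E) = 0.782·0.197 + 0.25·0.803 = 0.15405 + 0.20075 = 0.35480.
By Bayes' theorem, P(H|E) = 0.15405 / 0.35480 = 0.4342. Hence P(¬H|E) = 1 − 0.4342 = 0.5658.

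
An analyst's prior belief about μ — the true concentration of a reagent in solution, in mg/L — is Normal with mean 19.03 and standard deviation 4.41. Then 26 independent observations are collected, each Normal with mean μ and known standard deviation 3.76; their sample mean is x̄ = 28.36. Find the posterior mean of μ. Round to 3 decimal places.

Posterior mean ≈ 28.106

Prior precision 1/τ₀² = 1/4.41² = 0.0514189; data precision n/σ² = 26/3.76² = 1.83907.
Posterior precision = 0.0514189 + 1.83907 = 1.89049.
Posterior mean = (0.0514189·19.03 + 1.83907·28.36) / 1.89049 = 28.106.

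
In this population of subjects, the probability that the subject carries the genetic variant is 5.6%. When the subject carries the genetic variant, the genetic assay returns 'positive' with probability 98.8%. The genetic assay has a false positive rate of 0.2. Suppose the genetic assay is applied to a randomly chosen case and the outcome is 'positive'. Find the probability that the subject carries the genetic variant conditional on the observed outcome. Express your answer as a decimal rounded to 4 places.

P(H | E) ≈ 0.2266

Write H for 'the subject carries the genetic variant'. Prior odds H:¬H = 0.056/0.944 = 0.059322. For the 'positive' outcome, the likelihood ratio is 0.988/0.2 = 4.9400.
Posterior odds = 0.059322 × 4.9400 = 0.29305, so P(H|E) = 0.29305/(1+0.29305) = 0.2266.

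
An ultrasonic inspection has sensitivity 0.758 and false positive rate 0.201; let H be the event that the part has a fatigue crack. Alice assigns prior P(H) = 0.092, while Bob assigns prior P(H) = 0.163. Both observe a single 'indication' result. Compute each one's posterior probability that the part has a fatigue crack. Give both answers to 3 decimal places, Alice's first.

P('+'|H) = 0.758, P('+'|¬H) = 0.201.
Alice: numerator 0.758·0.092 = 0.069736; evidence = 0.069736+0.201·0.908 = 0.25224; posterior = 0.276.
Bob: numerator 0.758·0.163 = 0.12355; evidence = 0.12355+0.201·0.837 = 0.29179; posterior = 0.423.

Alice: 0.276; Bob: 0.423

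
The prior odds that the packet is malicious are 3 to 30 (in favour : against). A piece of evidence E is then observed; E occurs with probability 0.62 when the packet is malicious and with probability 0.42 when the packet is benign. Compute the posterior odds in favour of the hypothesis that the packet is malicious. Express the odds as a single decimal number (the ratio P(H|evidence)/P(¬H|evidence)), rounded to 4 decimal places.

Prior odds = 3/30 = 0.10000. In log-odds, ln(0.10000) = -2.3026.
Add log likelihood ratio: ln(1.4762) = 0.38946.
Posterior log-odds = -1.9131, so posterior odds = exp(-1.9131) = 0.14762.

Posterior odds ≈ 0.1476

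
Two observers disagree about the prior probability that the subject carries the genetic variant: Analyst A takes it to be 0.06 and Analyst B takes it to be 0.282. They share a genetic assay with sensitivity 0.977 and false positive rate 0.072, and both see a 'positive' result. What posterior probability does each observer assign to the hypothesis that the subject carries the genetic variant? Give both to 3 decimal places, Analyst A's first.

The likelihood ratio for a 'positive' result is 0.977/0.072 = 13.569.
Analyst A: prior odds 0.06/0.94 = 0.063830; posterior odds 0.86613; posterior probability 0.464.
Analyst B: prior odds 0.282/0.718 = 0.39276; posterior odds 5.3295; posterior probability 0.842.

Analyst A: 0.464; Analyst B: 0.842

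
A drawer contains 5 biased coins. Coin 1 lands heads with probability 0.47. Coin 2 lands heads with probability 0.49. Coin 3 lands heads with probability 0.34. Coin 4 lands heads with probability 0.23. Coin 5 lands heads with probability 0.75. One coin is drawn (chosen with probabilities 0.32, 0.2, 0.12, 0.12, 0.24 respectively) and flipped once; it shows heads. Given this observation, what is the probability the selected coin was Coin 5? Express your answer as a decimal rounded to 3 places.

Tabulate prior·likelihood by source: [1] prior 0.32, lik 0.47, product 0.1504; [2] prior 0.2, lik 0.49, product 0.09800; [3] prior 0.12, lik 0.34, product 0.04080; [4] prior 0.12, lik 0.23, product 0.02760; [5] prior 0.24, lik 0.75, product 0.1800.
Normalizing constant = 0.49680; the posterior for Coin 5 is its product over the sum, 0.1800/0.49680 = 0.362.

Posterior probability ≈ 0.362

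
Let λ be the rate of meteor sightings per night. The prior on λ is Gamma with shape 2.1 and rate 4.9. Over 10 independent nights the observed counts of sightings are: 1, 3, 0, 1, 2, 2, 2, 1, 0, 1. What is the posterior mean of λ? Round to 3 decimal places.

The Poisson likelihood adds the total count to the shape and the number of exposure periods to the rate. Here ∑xᵢ = 13 and n = 10, so shape 2.1→15.1 and rate 4.9→14.9.
E[λ | data] = 15.1/14.9 = 1.013.

Posterior mean ≈ 1.013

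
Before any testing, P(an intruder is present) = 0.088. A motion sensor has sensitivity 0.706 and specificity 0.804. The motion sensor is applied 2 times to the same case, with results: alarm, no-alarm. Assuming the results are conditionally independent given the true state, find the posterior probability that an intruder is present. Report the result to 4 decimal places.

Posterior P(H) ≈ 0.1128

Let H be the event that an intruder is present; start with P(H) = 0.088. P('alarm'|H) = 0.706, P('alarm'|¬H) = 0.196.
Update on result 1 ('alarm'): P(H) ← 0.706·0.0880 / (0.706·0.0880 + 0.196·0.9120) = 0.062128/0.24088 = 0.2579.
Update on result 2 ('no-alarm'): P(H) ← 0.294·0.2579 / (0.294·0.2579 + 0.804·0.7421) = 0.075829/0.67246 = 0.1128.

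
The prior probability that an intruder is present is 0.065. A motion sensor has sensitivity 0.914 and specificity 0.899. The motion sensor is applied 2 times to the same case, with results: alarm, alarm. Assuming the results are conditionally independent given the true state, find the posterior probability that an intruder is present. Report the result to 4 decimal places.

With H the event that an intruder is present, the joint likelihood of the observed sequence is P(data|H) = 0.914·0.914 = 0.83540 and P(data|¬H) = 0.101·0.101 = 0.010201.
Bayes: P(H|data) = 0.065·0.83540 / (0.065·0.83540 + 0.935·0.010201) = 0.054301/0.063839 = 0.8506.

Posterior P(H) ≈ 0.8506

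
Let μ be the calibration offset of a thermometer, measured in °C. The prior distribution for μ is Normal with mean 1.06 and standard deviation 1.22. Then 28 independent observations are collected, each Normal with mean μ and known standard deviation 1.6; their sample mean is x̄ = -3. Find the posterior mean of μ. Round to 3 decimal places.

Posterior mean ≈ -2.765

With known σ, the Normal prior is conjugate. Weight on the data is w = (n/σ²)/(n/σ² + 1/τ₀²) = 10.9375/(10.9375+0.671862) = 0.94213.
Posterior mean = w·x̄ + (1−w)·μ₀ = 0.94213·-3 + 0.057872·1.06 = -2.765.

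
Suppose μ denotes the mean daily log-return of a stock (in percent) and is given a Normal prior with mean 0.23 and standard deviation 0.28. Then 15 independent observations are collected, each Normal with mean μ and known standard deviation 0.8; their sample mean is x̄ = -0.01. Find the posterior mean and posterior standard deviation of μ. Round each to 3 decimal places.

With known σ, the Normal prior is conjugate. Weight on the data is w = (n/σ²)/(n/σ² + 1/τ₀²) = 23.4375/(23.4375+12.7551) = 0.64758.
Posterior mean = w·x̄ + (1−w)·μ₀ = 0.64758·-0.01 + 0.35242·0.23 = 0.075. Posterior variance = 1/(23.4375+12.7551) = 0.0276300, so SD = 0.166.

Posterior mean ≈ 0.075; posterior SD ≈ 0.166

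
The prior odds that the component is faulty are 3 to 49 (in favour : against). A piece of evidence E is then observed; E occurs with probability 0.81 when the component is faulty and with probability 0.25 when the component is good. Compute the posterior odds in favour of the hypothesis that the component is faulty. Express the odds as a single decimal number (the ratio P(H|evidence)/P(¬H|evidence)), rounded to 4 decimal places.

Prior odds = 3/49 = 0.061224. In log-odds, ln(0.061224) = -2.7932.
Add log likelihood ratio: ln(3.2400) = 1.1756.
Posterior log-odds = -1.6176, so posterior odds = exp(-1.6176) = 0.19837.

Posterior odds ≈ 0.1984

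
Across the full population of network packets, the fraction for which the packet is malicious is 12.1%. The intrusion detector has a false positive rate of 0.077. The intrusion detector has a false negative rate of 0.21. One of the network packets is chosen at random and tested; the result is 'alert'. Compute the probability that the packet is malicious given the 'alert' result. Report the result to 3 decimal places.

Write H for 'the packet is malicious'. Prior odds H:¬H = 0.121/0.879 = 0.13766. For the 'alert' outcome, the likelihood ratio is 0.79/0.077 = 10.260.
Posterior odds = 0.13766 × 10.260 = 1.4123, so P(H|E) = 1.4123/(1+1.4123) = 0.585.

P(H | E) ≈ 0.585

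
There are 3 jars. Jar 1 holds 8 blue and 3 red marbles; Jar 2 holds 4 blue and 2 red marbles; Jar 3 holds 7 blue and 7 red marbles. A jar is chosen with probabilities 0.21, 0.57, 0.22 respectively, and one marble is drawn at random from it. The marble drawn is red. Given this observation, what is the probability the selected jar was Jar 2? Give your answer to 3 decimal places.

P(red|Jar 1) = 0.2727; P(red|Jar 2) = 0.3333; P(red|Jar 3) = 0.5.
Prior × likelihood for each source: 0.21·0.2727=0.05727, 0.57·0.3333=0.1900, 0.22·0.5=0.1100. Summing gives P(red) = 0.35727.
P(Jar 2 | red) = 0.1900 / 0.35727 = 0.532.

Posterior probability ≈ 0.532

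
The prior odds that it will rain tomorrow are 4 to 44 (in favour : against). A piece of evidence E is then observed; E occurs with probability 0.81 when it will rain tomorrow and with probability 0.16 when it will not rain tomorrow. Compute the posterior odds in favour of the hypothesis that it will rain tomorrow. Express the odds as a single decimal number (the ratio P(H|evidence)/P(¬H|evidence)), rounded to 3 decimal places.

Prior odds = 4/44 = 0.090909.
Likelihood ratio for E = 0.81/0.16 = 5.0625.
Posterior odds = prior odds × LR = 0.46023.

Posterior odds ≈ 0.460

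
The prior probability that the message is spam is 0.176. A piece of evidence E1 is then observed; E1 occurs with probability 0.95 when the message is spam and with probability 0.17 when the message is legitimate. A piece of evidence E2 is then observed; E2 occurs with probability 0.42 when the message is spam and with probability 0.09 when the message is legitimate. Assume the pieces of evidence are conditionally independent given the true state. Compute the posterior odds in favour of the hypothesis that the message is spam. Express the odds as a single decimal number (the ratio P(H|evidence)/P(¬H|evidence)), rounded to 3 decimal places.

Prior odds = 0.176/(1−0.176) = 0.21359. In log-odds, ln(0.21359) = -1.5437.
Add log likelihood ratios: ln(5.5882) + ln(4.6667) = 3.2611.
Posterior log-odds = 1.7174, so posterior odds = exp(1.7174) = 5.5702.

Posterior odds ≈ 5.570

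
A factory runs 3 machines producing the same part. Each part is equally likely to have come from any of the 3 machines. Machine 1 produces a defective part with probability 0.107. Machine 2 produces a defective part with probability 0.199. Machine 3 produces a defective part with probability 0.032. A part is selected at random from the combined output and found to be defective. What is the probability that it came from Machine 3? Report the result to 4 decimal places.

P(defective|M1) = 0.107; P(defective|M2) = 0.199; P(defective|M3) = 0.032.
Prior × likelihood for each source: 0.333333·0.107=0.03567, 0.333333·0.199=0.06633, 0.333333·0.032=0.01067. Summing gives P(defective) = 0.11267.
P(Machine 3 | defective) = 0.01067 / 0.11267 = 0.0947.

Posterior probability ≈ 0.0947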